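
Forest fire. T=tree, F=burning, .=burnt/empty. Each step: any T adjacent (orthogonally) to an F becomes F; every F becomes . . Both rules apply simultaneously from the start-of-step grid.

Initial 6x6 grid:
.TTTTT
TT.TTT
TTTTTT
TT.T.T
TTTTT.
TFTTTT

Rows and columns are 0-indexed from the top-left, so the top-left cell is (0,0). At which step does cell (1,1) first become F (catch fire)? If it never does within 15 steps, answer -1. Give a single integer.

Step 1: cell (1,1)='T' (+3 fires, +1 burnt)
Step 2: cell (1,1)='T' (+4 fires, +3 burnt)
Step 3: cell (1,1)='T' (+4 fires, +4 burnt)
Step 4: cell (1,1)='F' (+6 fires, +4 burnt)
  -> target ignites at step 4
Step 5: cell (1,1)='.' (+3 fires, +6 burnt)
Step 6: cell (1,1)='.' (+3 fires, +3 burnt)
Step 7: cell (1,1)='.' (+3 fires, +3 burnt)
Step 8: cell (1,1)='.' (+3 fires, +3 burnt)
Step 9: cell (1,1)='.' (+1 fires, +3 burnt)
Step 10: cell (1,1)='.' (+0 fires, +1 burnt)
  fire out at step 10

4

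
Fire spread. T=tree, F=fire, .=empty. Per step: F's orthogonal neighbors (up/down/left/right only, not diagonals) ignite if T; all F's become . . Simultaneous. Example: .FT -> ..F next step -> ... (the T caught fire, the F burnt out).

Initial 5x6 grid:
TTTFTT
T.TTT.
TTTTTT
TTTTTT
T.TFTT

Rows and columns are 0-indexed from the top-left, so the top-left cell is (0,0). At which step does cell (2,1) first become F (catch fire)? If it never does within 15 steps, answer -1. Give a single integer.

Step 1: cell (2,1)='T' (+6 fires, +2 burnt)
Step 2: cell (2,1)='T' (+8 fires, +6 burnt)
Step 3: cell (2,1)='T' (+5 fires, +8 burnt)
Step 4: cell (2,1)='F' (+4 fires, +5 burnt)
  -> target ignites at step 4
Step 5: cell (2,1)='.' (+2 fires, +4 burnt)
Step 6: cell (2,1)='.' (+0 fires, +2 burnt)
  fire out at step 6

4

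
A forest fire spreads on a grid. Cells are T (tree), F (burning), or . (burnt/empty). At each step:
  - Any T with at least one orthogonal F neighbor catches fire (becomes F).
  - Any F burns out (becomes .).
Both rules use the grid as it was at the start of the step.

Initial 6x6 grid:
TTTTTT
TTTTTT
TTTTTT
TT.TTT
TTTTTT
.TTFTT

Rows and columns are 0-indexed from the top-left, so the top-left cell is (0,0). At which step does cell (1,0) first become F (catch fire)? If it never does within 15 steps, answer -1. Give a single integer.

Step 1: cell (1,0)='T' (+3 fires, +1 burnt)
Step 2: cell (1,0)='T' (+5 fires, +3 burnt)
Step 3: cell (1,0)='T' (+4 fires, +5 burnt)
Step 4: cell (1,0)='T' (+6 fires, +4 burnt)
Step 5: cell (1,0)='T' (+6 fires, +6 burnt)
Step 6: cell (1,0)='T' (+5 fires, +6 burnt)
Step 7: cell (1,0)='F' (+3 fires, +5 burnt)
  -> target ignites at step 7
Step 8: cell (1,0)='.' (+1 fires, +3 burnt)
Step 9: cell (1,0)='.' (+0 fires, +1 burnt)
  fire out at step 9

7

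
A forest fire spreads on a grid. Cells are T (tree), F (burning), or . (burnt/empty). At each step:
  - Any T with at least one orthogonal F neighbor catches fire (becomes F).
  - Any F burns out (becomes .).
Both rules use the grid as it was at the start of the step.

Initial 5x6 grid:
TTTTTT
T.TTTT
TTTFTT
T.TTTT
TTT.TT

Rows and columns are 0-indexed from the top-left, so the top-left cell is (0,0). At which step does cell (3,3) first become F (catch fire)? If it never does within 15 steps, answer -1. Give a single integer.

Step 1: cell (3,3)='F' (+4 fires, +1 burnt)
  -> target ignites at step 1
Step 2: cell (3,3)='.' (+7 fires, +4 burnt)
Step 3: cell (3,3)='.' (+7 fires, +7 burnt)
Step 4: cell (3,3)='.' (+6 fires, +7 burnt)
Step 5: cell (3,3)='.' (+2 fires, +6 burnt)
Step 6: cell (3,3)='.' (+0 fires, +2 burnt)
  fire out at step 6

1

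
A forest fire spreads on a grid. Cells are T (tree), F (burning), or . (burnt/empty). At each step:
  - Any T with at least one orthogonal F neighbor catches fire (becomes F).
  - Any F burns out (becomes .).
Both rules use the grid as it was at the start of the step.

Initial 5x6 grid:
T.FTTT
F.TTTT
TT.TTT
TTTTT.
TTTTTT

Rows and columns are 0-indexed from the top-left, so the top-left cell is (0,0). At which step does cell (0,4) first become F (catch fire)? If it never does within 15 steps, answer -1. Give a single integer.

Step 1: cell (0,4)='T' (+4 fires, +2 burnt)
Step 2: cell (0,4)='F' (+4 fires, +4 burnt)
  -> target ignites at step 2
Step 3: cell (0,4)='.' (+5 fires, +4 burnt)
Step 4: cell (0,4)='.' (+5 fires, +5 burnt)
Step 5: cell (0,4)='.' (+4 fires, +5 burnt)
Step 6: cell (0,4)='.' (+1 fires, +4 burnt)
Step 7: cell (0,4)='.' (+1 fires, +1 burnt)
Step 8: cell (0,4)='.' (+0 fires, +1 burnt)
  fire out at step 8

2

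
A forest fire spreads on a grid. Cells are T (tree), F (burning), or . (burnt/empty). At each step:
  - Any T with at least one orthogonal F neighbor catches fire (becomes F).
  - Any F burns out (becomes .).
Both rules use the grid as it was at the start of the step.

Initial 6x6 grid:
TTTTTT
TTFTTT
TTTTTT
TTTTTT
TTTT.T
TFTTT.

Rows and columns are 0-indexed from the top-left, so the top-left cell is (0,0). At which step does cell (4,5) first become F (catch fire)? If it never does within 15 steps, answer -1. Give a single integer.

Step 1: cell (4,5)='T' (+7 fires, +2 burnt)
Step 2: cell (4,5)='T' (+11 fires, +7 burnt)
Step 3: cell (4,5)='T' (+9 fires, +11 burnt)
Step 4: cell (4,5)='T' (+3 fires, +9 burnt)
Step 5: cell (4,5)='T' (+1 fires, +3 burnt)
Step 6: cell (4,5)='F' (+1 fires, +1 burnt)
  -> target ignites at step 6
Step 7: cell (4,5)='.' (+0 fires, +1 burnt)
  fire out at step 7

6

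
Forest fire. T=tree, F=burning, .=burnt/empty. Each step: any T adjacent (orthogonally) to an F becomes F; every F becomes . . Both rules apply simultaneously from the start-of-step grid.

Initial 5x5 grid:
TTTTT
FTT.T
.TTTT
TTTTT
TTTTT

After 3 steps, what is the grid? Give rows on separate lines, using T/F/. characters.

Step 1: 2 trees catch fire, 1 burn out
  FTTTT
  .FT.T
  .TTTT
  TTTTT
  TTTTT
Step 2: 3 trees catch fire, 2 burn out
  .FTTT
  ..F.T
  .FTTT
  TTTTT
  TTTTT
Step 3: 3 trees catch fire, 3 burn out
  ..FTT
  ....T
  ..FTT
  TFTTT
  TTTTT

..FTT
....T
..FTT
TFTTT
TTTTT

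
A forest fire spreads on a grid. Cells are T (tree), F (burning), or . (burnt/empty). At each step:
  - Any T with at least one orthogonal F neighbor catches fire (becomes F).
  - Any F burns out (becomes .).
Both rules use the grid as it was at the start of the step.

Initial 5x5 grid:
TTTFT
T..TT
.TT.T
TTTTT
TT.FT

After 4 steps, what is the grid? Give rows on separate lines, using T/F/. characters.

Step 1: 5 trees catch fire, 2 burn out
  TTF.F
  T..FT
  .TT.T
  TTTFT
  TT..F
Step 2: 4 trees catch fire, 5 burn out
  TF...
  T...F
  .TT.T
  TTF.F
  TT...
Step 3: 4 trees catch fire, 4 burn out
  F....
  T....
  .TF.F
  TF...
  TT...
Step 4: 4 trees catch fire, 4 burn out
  .....
  F....
  .F...
  F....
  TF...

.....
F....
.F...
F....
TF...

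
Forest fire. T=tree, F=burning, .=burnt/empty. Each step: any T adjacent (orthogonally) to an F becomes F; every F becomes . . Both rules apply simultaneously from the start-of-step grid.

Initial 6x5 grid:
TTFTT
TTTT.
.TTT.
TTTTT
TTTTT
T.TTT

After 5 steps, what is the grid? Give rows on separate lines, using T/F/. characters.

Step 1: 3 trees catch fire, 1 burn out
  TF.FT
  TTFT.
  .TTT.
  TTTTT
  TTTTT
  T.TTT
Step 2: 5 trees catch fire, 3 burn out
  F...F
  TF.F.
  .TFT.
  TTTTT
  TTTTT
  T.TTT
Step 3: 4 trees catch fire, 5 burn out
  .....
  F....
  .F.F.
  TTFTT
  TTTTT
  T.TTT
Step 4: 3 trees catch fire, 4 burn out
  .....
  .....
  .....
  TF.FT
  TTFTT
  T.TTT
Step 5: 5 trees catch fire, 3 burn out
  .....
  .....
  .....
  F...F
  TF.FT
  T.FTT

.....
.....
.....
F...F
TF.FT
T.FTT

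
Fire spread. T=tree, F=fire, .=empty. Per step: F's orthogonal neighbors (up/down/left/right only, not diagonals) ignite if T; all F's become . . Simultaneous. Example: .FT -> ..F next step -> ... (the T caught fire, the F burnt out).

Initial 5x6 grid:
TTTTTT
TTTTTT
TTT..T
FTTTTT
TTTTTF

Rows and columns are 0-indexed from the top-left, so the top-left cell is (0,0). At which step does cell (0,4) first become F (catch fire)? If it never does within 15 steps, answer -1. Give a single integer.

Step 1: cell (0,4)='T' (+5 fires, +2 burnt)
Step 2: cell (0,4)='T' (+7 fires, +5 burnt)
Step 3: cell (0,4)='T' (+6 fires, +7 burnt)
Step 4: cell (0,4)='T' (+4 fires, +6 burnt)
Step 5: cell (0,4)='F' (+3 fires, +4 burnt)
  -> target ignites at step 5
Step 6: cell (0,4)='.' (+1 fires, +3 burnt)
Step 7: cell (0,4)='.' (+0 fires, +1 burnt)
  fire out at step 7

5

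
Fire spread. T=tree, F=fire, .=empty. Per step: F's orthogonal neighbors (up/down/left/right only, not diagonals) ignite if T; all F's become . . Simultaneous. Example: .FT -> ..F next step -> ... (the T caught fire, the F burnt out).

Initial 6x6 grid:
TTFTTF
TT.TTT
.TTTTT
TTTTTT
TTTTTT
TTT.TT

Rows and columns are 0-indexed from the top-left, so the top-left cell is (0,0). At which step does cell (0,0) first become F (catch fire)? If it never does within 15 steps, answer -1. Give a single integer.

Step 1: cell (0,0)='T' (+4 fires, +2 burnt)
Step 2: cell (0,0)='F' (+5 fires, +4 burnt)
  -> target ignites at step 2
Step 3: cell (0,0)='.' (+5 fires, +5 burnt)
Step 4: cell (0,0)='.' (+5 fires, +5 burnt)
Step 5: cell (0,0)='.' (+6 fires, +5 burnt)
Step 6: cell (0,0)='.' (+4 fires, +6 burnt)
Step 7: cell (0,0)='.' (+2 fires, +4 burnt)
Step 8: cell (0,0)='.' (+0 fires, +2 burnt)
  fire out at step 8

2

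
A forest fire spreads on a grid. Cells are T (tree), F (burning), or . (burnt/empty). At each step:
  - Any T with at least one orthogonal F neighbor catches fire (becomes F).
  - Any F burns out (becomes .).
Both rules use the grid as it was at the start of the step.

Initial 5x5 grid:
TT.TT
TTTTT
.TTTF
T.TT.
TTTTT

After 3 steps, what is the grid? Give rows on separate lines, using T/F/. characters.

Step 1: 2 trees catch fire, 1 burn out
  TT.TT
  TTTTF
  .TTF.
  T.TT.
  TTTTT
Step 2: 4 trees catch fire, 2 burn out
  TT.TF
  TTTF.
  .TF..
  T.TF.
  TTTTT
Step 3: 5 trees catch fire, 4 burn out
  TT.F.
  TTF..
  .F...
  T.F..
  TTTFT

TT.F.
TTF..
.F...
T.F..
TTTFT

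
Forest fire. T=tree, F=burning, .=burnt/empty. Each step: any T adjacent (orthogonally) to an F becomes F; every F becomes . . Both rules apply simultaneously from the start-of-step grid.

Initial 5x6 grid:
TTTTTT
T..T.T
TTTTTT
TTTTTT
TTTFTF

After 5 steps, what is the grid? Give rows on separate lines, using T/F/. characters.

Step 1: 4 trees catch fire, 2 burn out
  TTTTTT
  T..T.T
  TTTTTT
  TTTFTF
  TTF.F.
Step 2: 5 trees catch fire, 4 burn out
  TTTTTT
  T..T.T
  TTTFTF
  TTF.F.
  TF....
Step 3: 6 trees catch fire, 5 burn out
  TTTTTT
  T..F.F
  TTF.F.
  TF....
  F.....
Step 4: 4 trees catch fire, 6 burn out
  TTTFTF
  T.....
  TF....
  F.....
  ......
Step 5: 3 trees catch fire, 4 burn out
  TTF.F.
  T.....
  F.....
  ......
  ......

TTF.F.
T.....
F.....
......
......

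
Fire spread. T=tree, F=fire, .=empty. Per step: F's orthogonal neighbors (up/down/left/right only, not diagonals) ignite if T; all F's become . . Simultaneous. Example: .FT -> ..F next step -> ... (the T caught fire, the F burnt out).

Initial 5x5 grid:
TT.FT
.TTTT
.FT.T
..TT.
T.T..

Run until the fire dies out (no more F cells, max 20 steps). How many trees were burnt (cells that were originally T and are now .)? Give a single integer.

Answer: 12

Derivation:
Step 1: +4 fires, +2 burnt (F count now 4)
Step 2: +4 fires, +4 burnt (F count now 4)
Step 3: +4 fires, +4 burnt (F count now 4)
Step 4: +0 fires, +4 burnt (F count now 0)
Fire out after step 4
Initially T: 13, now '.': 24
Total burnt (originally-T cells now '.'): 12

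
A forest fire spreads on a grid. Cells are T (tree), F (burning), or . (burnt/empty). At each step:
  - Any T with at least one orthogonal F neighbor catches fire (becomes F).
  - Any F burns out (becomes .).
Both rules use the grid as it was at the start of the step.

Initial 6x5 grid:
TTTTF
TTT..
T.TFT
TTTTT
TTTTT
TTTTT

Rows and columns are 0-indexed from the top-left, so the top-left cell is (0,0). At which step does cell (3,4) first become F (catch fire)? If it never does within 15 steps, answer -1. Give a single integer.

Step 1: cell (3,4)='T' (+4 fires, +2 burnt)
Step 2: cell (3,4)='F' (+5 fires, +4 burnt)
  -> target ignites at step 2
Step 3: cell (3,4)='.' (+6 fires, +5 burnt)
Step 4: cell (3,4)='.' (+6 fires, +6 burnt)
Step 5: cell (3,4)='.' (+3 fires, +6 burnt)
Step 6: cell (3,4)='.' (+1 fires, +3 burnt)
Step 7: cell (3,4)='.' (+0 fires, +1 burnt)
  fire out at step 7

2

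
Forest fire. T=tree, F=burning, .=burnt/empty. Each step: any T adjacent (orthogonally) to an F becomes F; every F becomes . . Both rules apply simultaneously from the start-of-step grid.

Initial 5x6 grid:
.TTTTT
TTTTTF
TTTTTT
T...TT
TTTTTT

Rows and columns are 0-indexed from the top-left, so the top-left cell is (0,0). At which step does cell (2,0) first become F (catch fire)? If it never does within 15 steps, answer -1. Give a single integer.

Step 1: cell (2,0)='T' (+3 fires, +1 burnt)
Step 2: cell (2,0)='T' (+4 fires, +3 burnt)
Step 3: cell (2,0)='T' (+5 fires, +4 burnt)
Step 4: cell (2,0)='T' (+4 fires, +5 burnt)
Step 5: cell (2,0)='T' (+4 fires, +4 burnt)
Step 6: cell (2,0)='F' (+2 fires, +4 burnt)
  -> target ignites at step 6
Step 7: cell (2,0)='.' (+2 fires, +2 burnt)
Step 8: cell (2,0)='.' (+1 fires, +2 burnt)
Step 9: cell (2,0)='.' (+0 fires, +1 burnt)
  fire out at step 9

6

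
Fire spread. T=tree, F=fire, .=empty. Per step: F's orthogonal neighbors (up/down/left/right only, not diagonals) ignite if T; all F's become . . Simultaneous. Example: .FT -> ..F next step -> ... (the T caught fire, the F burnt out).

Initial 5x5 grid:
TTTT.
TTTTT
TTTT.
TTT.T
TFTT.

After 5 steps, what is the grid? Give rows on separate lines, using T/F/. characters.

Step 1: 3 trees catch fire, 1 burn out
  TTTT.
  TTTTT
  TTTT.
  TFT.T
  F.FT.
Step 2: 4 trees catch fire, 3 burn out
  TTTT.
  TTTTT
  TFTT.
  F.F.T
  ...F.
Step 3: 3 trees catch fire, 4 burn out
  TTTT.
  TFTTT
  F.FT.
  ....T
  .....
Step 4: 4 trees catch fire, 3 burn out
  TFTT.
  F.FTT
  ...F.
  ....T
  .....
Step 5: 3 trees catch fire, 4 burn out
  F.FT.
  ...FT
  .....
  ....T
  .....

F.FT.
...FT
.....
....T
.....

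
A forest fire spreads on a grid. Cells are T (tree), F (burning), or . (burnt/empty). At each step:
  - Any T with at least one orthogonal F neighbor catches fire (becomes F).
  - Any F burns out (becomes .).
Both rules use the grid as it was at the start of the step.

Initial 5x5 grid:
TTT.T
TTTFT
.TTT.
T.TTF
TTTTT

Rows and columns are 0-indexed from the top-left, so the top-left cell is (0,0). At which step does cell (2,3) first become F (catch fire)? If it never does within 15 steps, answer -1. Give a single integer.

Step 1: cell (2,3)='F' (+5 fires, +2 burnt)
  -> target ignites at step 1
Step 2: cell (2,3)='.' (+6 fires, +5 burnt)
Step 3: cell (2,3)='.' (+4 fires, +6 burnt)
Step 4: cell (2,3)='.' (+2 fires, +4 burnt)
Step 5: cell (2,3)='.' (+1 fires, +2 burnt)
Step 6: cell (2,3)='.' (+1 fires, +1 burnt)
Step 7: cell (2,3)='.' (+0 fires, +1 burnt)
  fire out at step 7

1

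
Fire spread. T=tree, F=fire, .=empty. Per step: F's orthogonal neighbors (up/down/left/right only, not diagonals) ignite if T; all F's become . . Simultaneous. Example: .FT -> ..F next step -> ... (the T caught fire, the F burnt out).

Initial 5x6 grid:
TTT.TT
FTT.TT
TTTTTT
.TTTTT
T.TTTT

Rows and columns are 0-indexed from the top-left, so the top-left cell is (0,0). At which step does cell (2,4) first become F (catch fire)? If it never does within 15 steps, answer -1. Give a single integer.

Step 1: cell (2,4)='T' (+3 fires, +1 burnt)
Step 2: cell (2,4)='T' (+3 fires, +3 burnt)
Step 3: cell (2,4)='T' (+3 fires, +3 burnt)
Step 4: cell (2,4)='T' (+2 fires, +3 burnt)
Step 5: cell (2,4)='F' (+3 fires, +2 burnt)
  -> target ignites at step 5
Step 6: cell (2,4)='.' (+4 fires, +3 burnt)
Step 7: cell (2,4)='.' (+4 fires, +4 burnt)
Step 8: cell (2,4)='.' (+2 fires, +4 burnt)
Step 9: cell (2,4)='.' (+0 fires, +2 burnt)
  fire out at step 9

5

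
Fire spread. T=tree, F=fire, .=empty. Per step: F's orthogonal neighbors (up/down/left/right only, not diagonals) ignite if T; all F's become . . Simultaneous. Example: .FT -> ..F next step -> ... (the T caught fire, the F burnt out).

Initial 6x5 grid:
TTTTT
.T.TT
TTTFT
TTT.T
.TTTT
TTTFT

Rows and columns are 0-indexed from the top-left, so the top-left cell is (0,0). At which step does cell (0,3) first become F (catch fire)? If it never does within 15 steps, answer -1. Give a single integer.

Step 1: cell (0,3)='T' (+6 fires, +2 burnt)
Step 2: cell (0,3)='F' (+8 fires, +6 burnt)
  -> target ignites at step 2
Step 3: cell (0,3)='.' (+7 fires, +8 burnt)
Step 4: cell (0,3)='.' (+2 fires, +7 burnt)
Step 5: cell (0,3)='.' (+1 fires, +2 burnt)
Step 6: cell (0,3)='.' (+0 fires, +1 burnt)
  fire out at step 6

2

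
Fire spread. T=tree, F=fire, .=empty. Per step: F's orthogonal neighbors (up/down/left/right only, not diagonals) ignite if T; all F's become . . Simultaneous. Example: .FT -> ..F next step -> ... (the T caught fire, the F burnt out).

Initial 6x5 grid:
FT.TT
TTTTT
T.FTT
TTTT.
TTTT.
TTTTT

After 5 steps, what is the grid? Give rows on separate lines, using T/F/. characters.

Step 1: 5 trees catch fire, 2 burn out
  .F.TT
  FTFTT
  T..FT
  TTFT.
  TTTT.
  TTTTT
Step 2: 7 trees catch fire, 5 burn out
  ...TT
  .F.FT
  F...F
  TF.F.
  TTFT.
  TTTTT
Step 3: 6 trees catch fire, 7 burn out
  ...FT
  ....F
  .....
  F....
  TF.F.
  TTFTT
Step 4: 4 trees catch fire, 6 burn out
  ....F
  .....
  .....
  .....
  F....
  TF.FT
Step 5: 2 trees catch fire, 4 burn out
  .....
  .....
  .....
  .....
  .....
  F...F

.....
.....
.....
.....
.....
F...F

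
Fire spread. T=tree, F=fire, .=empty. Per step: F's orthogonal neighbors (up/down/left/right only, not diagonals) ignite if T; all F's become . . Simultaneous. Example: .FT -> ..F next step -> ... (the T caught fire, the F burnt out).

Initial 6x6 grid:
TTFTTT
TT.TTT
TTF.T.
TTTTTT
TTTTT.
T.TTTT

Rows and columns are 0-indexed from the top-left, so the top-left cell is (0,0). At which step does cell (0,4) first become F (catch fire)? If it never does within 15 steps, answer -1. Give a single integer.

Step 1: cell (0,4)='T' (+4 fires, +2 burnt)
Step 2: cell (0,4)='F' (+8 fires, +4 burnt)
  -> target ignites at step 2
Step 3: cell (0,4)='.' (+8 fires, +8 burnt)
Step 4: cell (0,4)='.' (+6 fires, +8 burnt)
Step 5: cell (0,4)='.' (+2 fires, +6 burnt)
Step 6: cell (0,4)='.' (+1 fires, +2 burnt)
Step 7: cell (0,4)='.' (+0 fires, +1 burnt)
  fire out at step 7

2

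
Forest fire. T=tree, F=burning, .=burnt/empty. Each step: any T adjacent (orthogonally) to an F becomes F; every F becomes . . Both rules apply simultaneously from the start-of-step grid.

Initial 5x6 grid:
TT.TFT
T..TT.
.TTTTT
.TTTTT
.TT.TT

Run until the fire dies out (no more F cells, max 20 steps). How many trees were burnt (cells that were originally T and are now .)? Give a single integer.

Step 1: +3 fires, +1 burnt (F count now 3)
Step 2: +2 fires, +3 burnt (F count now 2)
Step 3: +3 fires, +2 burnt (F count now 3)
Step 4: +4 fires, +3 burnt (F count now 4)
Step 5: +3 fires, +4 burnt (F count now 3)
Step 6: +2 fires, +3 burnt (F count now 2)
Step 7: +1 fires, +2 burnt (F count now 1)
Step 8: +0 fires, +1 burnt (F count now 0)
Fire out after step 8
Initially T: 21, now '.': 27
Total burnt (originally-T cells now '.'): 18

Answer: 18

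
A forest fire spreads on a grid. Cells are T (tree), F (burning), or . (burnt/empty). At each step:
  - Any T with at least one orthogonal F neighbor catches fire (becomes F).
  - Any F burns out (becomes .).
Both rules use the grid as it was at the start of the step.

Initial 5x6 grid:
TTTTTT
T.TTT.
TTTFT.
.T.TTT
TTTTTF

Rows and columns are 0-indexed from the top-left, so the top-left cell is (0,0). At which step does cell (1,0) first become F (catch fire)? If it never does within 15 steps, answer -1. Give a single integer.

Step 1: cell (1,0)='T' (+6 fires, +2 burnt)
Step 2: cell (1,0)='T' (+6 fires, +6 burnt)
Step 3: cell (1,0)='T' (+5 fires, +6 burnt)
Step 4: cell (1,0)='F' (+4 fires, +5 burnt)
  -> target ignites at step 4
Step 5: cell (1,0)='.' (+2 fires, +4 burnt)
Step 6: cell (1,0)='.' (+0 fires, +2 burnt)
  fire out at step 6

4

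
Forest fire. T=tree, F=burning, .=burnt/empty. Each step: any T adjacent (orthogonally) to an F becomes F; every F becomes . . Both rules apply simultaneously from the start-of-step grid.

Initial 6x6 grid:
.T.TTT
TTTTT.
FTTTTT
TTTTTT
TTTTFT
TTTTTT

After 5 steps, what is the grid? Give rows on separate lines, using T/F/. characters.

Step 1: 7 trees catch fire, 2 burn out
  .T.TTT
  FTTTT.
  .FTTTT
  FTTTFT
  TTTF.F
  TTTTFT
Step 2: 10 trees catch fire, 7 burn out
  .T.TTT
  .FTTT.
  ..FTFT
  .FTF.F
  FTF...
  TTTF.F
Step 3: 9 trees catch fire, 10 burn out
  .F.TTT
  ..FTF.
  ...F.F
  ..F...
  .F....
  FTF...
Step 4: 3 trees catch fire, 9 burn out
  ...TFT
  ...F..
  ......
  ......
  ......
  .F....
Step 5: 2 trees catch fire, 3 burn out
  ...F.F
  ......
  ......
  ......
  ......
  ......

...F.F
......
......
......
......
......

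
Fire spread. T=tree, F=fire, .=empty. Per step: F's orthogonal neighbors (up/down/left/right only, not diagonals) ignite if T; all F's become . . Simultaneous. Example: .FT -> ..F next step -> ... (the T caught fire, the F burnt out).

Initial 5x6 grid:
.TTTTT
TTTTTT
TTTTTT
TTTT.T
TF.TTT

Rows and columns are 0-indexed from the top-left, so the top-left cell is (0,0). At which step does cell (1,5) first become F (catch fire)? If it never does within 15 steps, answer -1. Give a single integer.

Step 1: cell (1,5)='T' (+2 fires, +1 burnt)
Step 2: cell (1,5)='T' (+3 fires, +2 burnt)
Step 3: cell (1,5)='T' (+4 fires, +3 burnt)
Step 4: cell (1,5)='T' (+5 fires, +4 burnt)
Step 5: cell (1,5)='T' (+4 fires, +5 burnt)
Step 6: cell (1,5)='T' (+4 fires, +4 burnt)
Step 7: cell (1,5)='F' (+3 fires, +4 burnt)
  -> target ignites at step 7
Step 8: cell (1,5)='.' (+1 fires, +3 burnt)
Step 9: cell (1,5)='.' (+0 fires, +1 burnt)
  fire out at step 9

7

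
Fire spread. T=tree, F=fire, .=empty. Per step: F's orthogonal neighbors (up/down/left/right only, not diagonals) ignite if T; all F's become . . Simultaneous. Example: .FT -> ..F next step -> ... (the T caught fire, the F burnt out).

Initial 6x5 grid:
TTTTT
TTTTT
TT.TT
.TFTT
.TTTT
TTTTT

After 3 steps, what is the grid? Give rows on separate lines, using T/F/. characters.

Step 1: 3 trees catch fire, 1 burn out
  TTTTT
  TTTTT
  TT.TT
  .F.FT
  .TFTT
  TTTTT
Step 2: 6 trees catch fire, 3 burn out
  TTTTT
  TTTTT
  TF.FT
  ....F
  .F.FT
  TTFTT
Step 3: 7 trees catch fire, 6 burn out
  TTTTT
  TFTFT
  F...F
  .....
  ....F
  TF.FT

TTTTT
TFTFT
F...F
.....
....F
TF.FT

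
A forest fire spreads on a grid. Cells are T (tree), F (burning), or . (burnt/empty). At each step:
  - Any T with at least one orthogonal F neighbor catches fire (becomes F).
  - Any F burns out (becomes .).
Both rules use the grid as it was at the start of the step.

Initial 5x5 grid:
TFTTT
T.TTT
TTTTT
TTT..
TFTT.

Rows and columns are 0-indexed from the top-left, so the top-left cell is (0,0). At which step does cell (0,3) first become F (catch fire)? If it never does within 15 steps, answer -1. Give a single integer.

Step 1: cell (0,3)='T' (+5 fires, +2 burnt)
Step 2: cell (0,3)='F' (+7 fires, +5 burnt)
  -> target ignites at step 2
Step 3: cell (0,3)='.' (+4 fires, +7 burnt)
Step 4: cell (0,3)='.' (+2 fires, +4 burnt)
Step 5: cell (0,3)='.' (+1 fires, +2 burnt)
Step 6: cell (0,3)='.' (+0 fires, +1 burnt)
  fire out at step 6

2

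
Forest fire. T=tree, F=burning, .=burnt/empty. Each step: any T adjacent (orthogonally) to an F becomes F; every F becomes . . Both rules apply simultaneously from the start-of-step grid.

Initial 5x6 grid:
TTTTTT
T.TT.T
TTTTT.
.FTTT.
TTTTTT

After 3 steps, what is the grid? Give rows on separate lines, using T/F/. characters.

Step 1: 3 trees catch fire, 1 burn out
  TTTTTT
  T.TT.T
  TFTTT.
  ..FTT.
  TFTTTT
Step 2: 5 trees catch fire, 3 burn out
  TTTTTT
  T.TT.T
  F.FTT.
  ...FT.
  F.FTTT
Step 3: 5 trees catch fire, 5 burn out
  TTTTTT
  F.FT.T
  ...FT.
  ....F.
  ...FTT

TTTTTT
F.FT.T
...FT.
....F.
...FTT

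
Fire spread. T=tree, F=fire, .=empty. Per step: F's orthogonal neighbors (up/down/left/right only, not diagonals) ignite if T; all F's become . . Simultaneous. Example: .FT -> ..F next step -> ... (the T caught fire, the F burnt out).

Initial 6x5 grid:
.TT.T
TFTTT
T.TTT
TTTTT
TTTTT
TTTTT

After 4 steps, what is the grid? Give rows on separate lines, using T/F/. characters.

Step 1: 3 trees catch fire, 1 burn out
  .FT.T
  F.FTT
  T.TTT
  TTTTT
  TTTTT
  TTTTT
Step 2: 4 trees catch fire, 3 burn out
  ..F.T
  ...FT
  F.FTT
  TTTTT
  TTTTT
  TTTTT
Step 3: 4 trees catch fire, 4 burn out
  ....T
  ....F
  ...FT
  FTFTT
  TTTTT
  TTTTT
Step 4: 6 trees catch fire, 4 burn out
  ....F
  .....
  ....F
  .F.FT
  FTFTT
  TTTTT

....F
.....
....F
.F.FT
FTFTT
TTTTT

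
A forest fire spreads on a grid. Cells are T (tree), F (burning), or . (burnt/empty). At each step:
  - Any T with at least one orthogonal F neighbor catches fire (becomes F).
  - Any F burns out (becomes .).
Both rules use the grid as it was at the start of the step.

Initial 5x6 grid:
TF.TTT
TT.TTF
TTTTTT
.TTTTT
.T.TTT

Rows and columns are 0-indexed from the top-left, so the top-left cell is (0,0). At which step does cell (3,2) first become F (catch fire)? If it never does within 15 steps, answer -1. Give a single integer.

Step 1: cell (3,2)='T' (+5 fires, +2 burnt)
Step 2: cell (3,2)='T' (+6 fires, +5 burnt)
Step 3: cell (3,2)='T' (+7 fires, +6 burnt)
Step 4: cell (3,2)='F' (+4 fires, +7 burnt)
  -> target ignites at step 4
Step 5: cell (3,2)='.' (+1 fires, +4 burnt)
Step 6: cell (3,2)='.' (+0 fires, +1 burnt)
  fire out at step 6

4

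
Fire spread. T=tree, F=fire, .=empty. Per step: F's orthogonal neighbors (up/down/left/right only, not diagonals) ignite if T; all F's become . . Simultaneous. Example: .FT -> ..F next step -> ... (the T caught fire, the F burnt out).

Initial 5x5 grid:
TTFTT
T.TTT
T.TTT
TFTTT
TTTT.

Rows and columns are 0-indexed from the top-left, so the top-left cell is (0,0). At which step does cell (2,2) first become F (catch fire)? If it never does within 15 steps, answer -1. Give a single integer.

Step 1: cell (2,2)='T' (+6 fires, +2 burnt)
Step 2: cell (2,2)='F' (+8 fires, +6 burnt)
  -> target ignites at step 2
Step 3: cell (2,2)='.' (+5 fires, +8 burnt)
Step 4: cell (2,2)='.' (+1 fires, +5 burnt)
Step 5: cell (2,2)='.' (+0 fires, +1 burnt)
  fire out at step 5

2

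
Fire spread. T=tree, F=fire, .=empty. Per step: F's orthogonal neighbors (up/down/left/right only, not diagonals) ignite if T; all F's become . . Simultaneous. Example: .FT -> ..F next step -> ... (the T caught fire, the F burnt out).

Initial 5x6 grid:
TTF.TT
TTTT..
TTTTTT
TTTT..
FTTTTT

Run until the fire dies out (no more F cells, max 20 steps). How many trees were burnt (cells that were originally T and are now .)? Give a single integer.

Step 1: +4 fires, +2 burnt (F count now 4)
Step 2: +7 fires, +4 burnt (F count now 7)
Step 3: +5 fires, +7 burnt (F count now 5)
Step 4: +3 fires, +5 burnt (F count now 3)
Step 5: +2 fires, +3 burnt (F count now 2)
Step 6: +0 fires, +2 burnt (F count now 0)
Fire out after step 6
Initially T: 23, now '.': 28
Total burnt (originally-T cells now '.'): 21

Answer: 21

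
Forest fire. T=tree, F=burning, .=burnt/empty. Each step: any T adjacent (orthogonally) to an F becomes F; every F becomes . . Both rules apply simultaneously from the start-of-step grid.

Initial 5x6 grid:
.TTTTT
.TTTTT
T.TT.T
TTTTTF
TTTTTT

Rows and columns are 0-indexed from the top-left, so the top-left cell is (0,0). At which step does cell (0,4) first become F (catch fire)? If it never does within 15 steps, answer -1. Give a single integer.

Step 1: cell (0,4)='T' (+3 fires, +1 burnt)
Step 2: cell (0,4)='T' (+3 fires, +3 burnt)
Step 3: cell (0,4)='T' (+5 fires, +3 burnt)
Step 4: cell (0,4)='F' (+5 fires, +5 burnt)
  -> target ignites at step 4
Step 5: cell (0,4)='.' (+4 fires, +5 burnt)
Step 6: cell (0,4)='.' (+4 fires, +4 burnt)
Step 7: cell (0,4)='.' (+1 fires, +4 burnt)
Step 8: cell (0,4)='.' (+0 fires, +1 burnt)
  fire out at step 8

4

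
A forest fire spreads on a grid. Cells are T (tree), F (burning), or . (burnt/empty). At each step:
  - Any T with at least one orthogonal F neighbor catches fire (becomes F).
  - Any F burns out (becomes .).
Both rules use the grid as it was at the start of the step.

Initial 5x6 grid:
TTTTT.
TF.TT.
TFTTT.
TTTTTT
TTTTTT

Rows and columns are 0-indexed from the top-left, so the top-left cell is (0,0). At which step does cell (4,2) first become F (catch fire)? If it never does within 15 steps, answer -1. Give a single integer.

Step 1: cell (4,2)='T' (+5 fires, +2 burnt)
Step 2: cell (4,2)='T' (+6 fires, +5 burnt)
Step 3: cell (4,2)='F' (+6 fires, +6 burnt)
  -> target ignites at step 3
Step 4: cell (4,2)='.' (+4 fires, +6 burnt)
Step 5: cell (4,2)='.' (+2 fires, +4 burnt)
Step 6: cell (4,2)='.' (+1 fires, +2 burnt)
Step 7: cell (4,2)='.' (+0 fires, +1 burnt)
  fire out at step 7

3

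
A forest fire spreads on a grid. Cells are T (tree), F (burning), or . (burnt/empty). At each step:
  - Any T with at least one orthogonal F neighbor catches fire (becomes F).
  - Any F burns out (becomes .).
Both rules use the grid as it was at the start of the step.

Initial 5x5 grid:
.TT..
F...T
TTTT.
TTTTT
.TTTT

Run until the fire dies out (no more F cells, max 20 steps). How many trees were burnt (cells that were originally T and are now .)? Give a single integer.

Step 1: +1 fires, +1 burnt (F count now 1)
Step 2: +2 fires, +1 burnt (F count now 2)
Step 3: +2 fires, +2 burnt (F count now 2)
Step 4: +3 fires, +2 burnt (F count now 3)
Step 5: +2 fires, +3 burnt (F count now 2)
Step 6: +2 fires, +2 burnt (F count now 2)
Step 7: +1 fires, +2 burnt (F count now 1)
Step 8: +0 fires, +1 burnt (F count now 0)
Fire out after step 8
Initially T: 16, now '.': 22
Total burnt (originally-T cells now '.'): 13

Answer: 13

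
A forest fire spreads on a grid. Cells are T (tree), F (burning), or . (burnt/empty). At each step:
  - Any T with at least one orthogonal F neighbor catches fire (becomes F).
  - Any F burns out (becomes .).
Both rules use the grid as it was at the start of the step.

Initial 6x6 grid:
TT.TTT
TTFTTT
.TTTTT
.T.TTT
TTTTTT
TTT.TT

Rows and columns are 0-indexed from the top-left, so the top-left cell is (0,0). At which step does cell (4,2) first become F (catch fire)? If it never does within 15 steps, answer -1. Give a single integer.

Step 1: cell (4,2)='T' (+3 fires, +1 burnt)
Step 2: cell (4,2)='T' (+6 fires, +3 burnt)
Step 3: cell (4,2)='T' (+6 fires, +6 burnt)
Step 4: cell (4,2)='T' (+5 fires, +6 burnt)
Step 5: cell (4,2)='F' (+5 fires, +5 burnt)
  -> target ignites at step 5
Step 6: cell (4,2)='.' (+4 fires, +5 burnt)
Step 7: cell (4,2)='.' (+1 fires, +4 burnt)
Step 8: cell (4,2)='.' (+0 fires, +1 burnt)
  fire out at step 8

5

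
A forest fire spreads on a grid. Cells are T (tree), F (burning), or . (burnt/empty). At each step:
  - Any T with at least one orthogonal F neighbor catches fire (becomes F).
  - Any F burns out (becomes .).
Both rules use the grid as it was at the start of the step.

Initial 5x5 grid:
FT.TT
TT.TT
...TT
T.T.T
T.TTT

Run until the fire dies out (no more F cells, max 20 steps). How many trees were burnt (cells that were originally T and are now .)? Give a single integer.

Answer: 3

Derivation:
Step 1: +2 fires, +1 burnt (F count now 2)
Step 2: +1 fires, +2 burnt (F count now 1)
Step 3: +0 fires, +1 burnt (F count now 0)
Fire out after step 3
Initially T: 16, now '.': 12
Total burnt (originally-T cells now '.'): 3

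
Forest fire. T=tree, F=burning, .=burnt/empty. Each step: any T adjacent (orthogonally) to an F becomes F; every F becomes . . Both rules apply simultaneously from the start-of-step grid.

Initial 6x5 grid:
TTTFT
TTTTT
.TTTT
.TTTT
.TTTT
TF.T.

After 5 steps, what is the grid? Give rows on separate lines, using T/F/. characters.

Step 1: 5 trees catch fire, 2 burn out
  TTF.F
  TTTFT
  .TTTT
  .TTTT
  .FTTT
  F..T.
Step 2: 6 trees catch fire, 5 burn out
  TF...
  TTF.F
  .TTFT
  .FTTT
  ..FTT
  ...T.
Step 3: 8 trees catch fire, 6 burn out
  F....
  TF...
  .FF.F
  ..FFT
  ...FT
  ...T.
Step 4: 4 trees catch fire, 8 burn out
  .....
  F....
  .....
  ....F
  ....F
  ...F.
Step 5: 0 trees catch fire, 4 burn out
  .....
  .....
  .....
  .....
  .....
  .....

.....
.....
.....
.....
.....
.....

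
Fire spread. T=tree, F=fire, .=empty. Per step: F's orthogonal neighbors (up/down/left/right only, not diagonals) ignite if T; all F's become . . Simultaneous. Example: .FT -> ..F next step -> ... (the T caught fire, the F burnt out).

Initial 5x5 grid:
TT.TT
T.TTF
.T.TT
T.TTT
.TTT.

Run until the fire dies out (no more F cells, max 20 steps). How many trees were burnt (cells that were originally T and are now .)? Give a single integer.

Step 1: +3 fires, +1 burnt (F count now 3)
Step 2: +4 fires, +3 burnt (F count now 4)
Step 3: +1 fires, +4 burnt (F count now 1)
Step 4: +2 fires, +1 burnt (F count now 2)
Step 5: +1 fires, +2 burnt (F count now 1)
Step 6: +1 fires, +1 burnt (F count now 1)
Step 7: +0 fires, +1 burnt (F count now 0)
Fire out after step 7
Initially T: 17, now '.': 20
Total burnt (originally-T cells now '.'): 12

Answer: 12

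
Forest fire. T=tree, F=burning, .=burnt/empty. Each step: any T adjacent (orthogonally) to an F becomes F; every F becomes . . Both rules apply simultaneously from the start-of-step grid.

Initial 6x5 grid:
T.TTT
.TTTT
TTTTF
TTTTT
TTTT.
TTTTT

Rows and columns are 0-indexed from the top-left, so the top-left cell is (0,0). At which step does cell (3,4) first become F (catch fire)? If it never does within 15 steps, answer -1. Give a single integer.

Step 1: cell (3,4)='F' (+3 fires, +1 burnt)
  -> target ignites at step 1
Step 2: cell (3,4)='.' (+4 fires, +3 burnt)
Step 3: cell (3,4)='.' (+5 fires, +4 burnt)
Step 4: cell (3,4)='.' (+6 fires, +5 burnt)
Step 5: cell (3,4)='.' (+4 fires, +6 burnt)
Step 6: cell (3,4)='.' (+2 fires, +4 burnt)
Step 7: cell (3,4)='.' (+1 fires, +2 burnt)
Step 8: cell (3,4)='.' (+0 fires, +1 burnt)
  fire out at step 8

1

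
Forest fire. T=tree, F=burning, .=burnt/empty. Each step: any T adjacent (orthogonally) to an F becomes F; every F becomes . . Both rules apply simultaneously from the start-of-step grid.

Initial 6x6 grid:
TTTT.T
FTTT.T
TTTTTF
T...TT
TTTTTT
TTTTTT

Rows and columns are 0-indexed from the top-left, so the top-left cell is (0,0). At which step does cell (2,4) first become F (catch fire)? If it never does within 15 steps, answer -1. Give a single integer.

Step 1: cell (2,4)='F' (+6 fires, +2 burnt)
  -> target ignites at step 1
Step 2: cell (2,4)='.' (+8 fires, +6 burnt)
Step 3: cell (2,4)='.' (+6 fires, +8 burnt)
Step 4: cell (2,4)='.' (+5 fires, +6 burnt)
Step 5: cell (2,4)='.' (+3 fires, +5 burnt)
Step 6: cell (2,4)='.' (+1 fires, +3 burnt)
Step 7: cell (2,4)='.' (+0 fires, +1 burnt)
  fire out at step 7

1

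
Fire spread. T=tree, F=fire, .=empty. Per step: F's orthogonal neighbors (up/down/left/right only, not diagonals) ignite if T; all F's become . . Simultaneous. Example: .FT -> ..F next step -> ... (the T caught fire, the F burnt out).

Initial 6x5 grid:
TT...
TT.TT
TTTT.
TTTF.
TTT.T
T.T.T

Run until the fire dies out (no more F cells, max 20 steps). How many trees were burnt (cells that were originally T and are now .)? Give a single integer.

Answer: 18

Derivation:
Step 1: +2 fires, +1 burnt (F count now 2)
Step 2: +4 fires, +2 burnt (F count now 4)
Step 3: +5 fires, +4 burnt (F count now 5)
Step 4: +3 fires, +5 burnt (F count now 3)
Step 5: +3 fires, +3 burnt (F count now 3)
Step 6: +1 fires, +3 burnt (F count now 1)
Step 7: +0 fires, +1 burnt (F count now 0)
Fire out after step 7
Initially T: 20, now '.': 28
Total burnt (originally-T cells now '.'): 18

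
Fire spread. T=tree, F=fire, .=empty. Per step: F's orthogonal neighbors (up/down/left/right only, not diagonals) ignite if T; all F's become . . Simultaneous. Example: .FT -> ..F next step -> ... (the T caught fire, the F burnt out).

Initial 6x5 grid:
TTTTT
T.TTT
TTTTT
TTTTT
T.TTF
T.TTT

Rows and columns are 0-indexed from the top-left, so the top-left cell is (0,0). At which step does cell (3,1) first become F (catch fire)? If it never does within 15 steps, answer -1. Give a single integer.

Step 1: cell (3,1)='T' (+3 fires, +1 burnt)
Step 2: cell (3,1)='T' (+4 fires, +3 burnt)
Step 3: cell (3,1)='T' (+4 fires, +4 burnt)
Step 4: cell (3,1)='F' (+4 fires, +4 burnt)
  -> target ignites at step 4
Step 5: cell (3,1)='.' (+4 fires, +4 burnt)
Step 6: cell (3,1)='.' (+3 fires, +4 burnt)
Step 7: cell (3,1)='.' (+3 fires, +3 burnt)
Step 8: cell (3,1)='.' (+1 fires, +3 burnt)
Step 9: cell (3,1)='.' (+0 fires, +1 burnt)
  fire out at step 9

4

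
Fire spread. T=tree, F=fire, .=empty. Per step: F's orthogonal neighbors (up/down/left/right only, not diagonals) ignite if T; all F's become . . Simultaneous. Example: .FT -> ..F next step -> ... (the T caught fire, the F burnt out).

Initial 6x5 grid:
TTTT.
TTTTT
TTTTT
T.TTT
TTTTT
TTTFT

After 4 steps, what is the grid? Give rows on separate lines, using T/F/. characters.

Step 1: 3 trees catch fire, 1 burn out
  TTTT.
  TTTTT
  TTTTT
  T.TTT
  TTTFT
  TTF.F
Step 2: 4 trees catch fire, 3 burn out
  TTTT.
  TTTTT
  TTTTT
  T.TFT
  TTF.F
  TF...
Step 3: 5 trees catch fire, 4 burn out
  TTTT.
  TTTTT
  TTTFT
  T.F.F
  TF...
  F....
Step 4: 4 trees catch fire, 5 burn out
  TTTT.
  TTTFT
  TTF.F
  T....
  F....
  .....

TTTT.
TTTFT
TTF.F
T....
F....
.....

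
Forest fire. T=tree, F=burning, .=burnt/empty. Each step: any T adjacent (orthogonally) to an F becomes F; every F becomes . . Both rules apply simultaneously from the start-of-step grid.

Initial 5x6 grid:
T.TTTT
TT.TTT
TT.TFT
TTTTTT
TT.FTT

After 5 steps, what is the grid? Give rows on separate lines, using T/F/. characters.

Step 1: 6 trees catch fire, 2 burn out
  T.TTTT
  TT.TFT
  TT.F.F
  TTTFFT
  TT..FT
Step 2: 6 trees catch fire, 6 burn out
  T.TTFT
  TT.F.F
  TT....
  TTF..F
  TT...F
Step 3: 3 trees catch fire, 6 burn out
  T.TF.F
  TT....
  TT....
  TF....
  TT....
Step 4: 4 trees catch fire, 3 burn out
  T.F...
  TT....
  TF....
  F.....
  TF....
Step 5: 3 trees catch fire, 4 burn out
  T.....
  TF....
  F.....
  ......
  F.....

T.....
TF....
F.....
......
F.....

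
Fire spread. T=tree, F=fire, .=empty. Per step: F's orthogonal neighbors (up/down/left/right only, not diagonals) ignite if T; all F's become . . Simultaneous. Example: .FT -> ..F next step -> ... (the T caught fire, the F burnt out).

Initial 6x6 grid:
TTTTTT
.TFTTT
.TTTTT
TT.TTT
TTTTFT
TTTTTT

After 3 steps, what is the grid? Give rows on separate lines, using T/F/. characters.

Step 1: 8 trees catch fire, 2 burn out
  TTFTTT
  .F.FTT
  .TFTTT
  TT.TFT
  TTTF.F
  TTTTFT
Step 2: 11 trees catch fire, 8 burn out
  TF.FTT
  ....FT
  .F.FFT
  TT.F.F
  TTF...
  TTTF.F
Step 3: 7 trees catch fire, 11 burn out
  F...FT
  .....F
  .....F
  TF....
  TF....
  TTF...

F...FT
.....F
.....F
TF....
TF....
TTF...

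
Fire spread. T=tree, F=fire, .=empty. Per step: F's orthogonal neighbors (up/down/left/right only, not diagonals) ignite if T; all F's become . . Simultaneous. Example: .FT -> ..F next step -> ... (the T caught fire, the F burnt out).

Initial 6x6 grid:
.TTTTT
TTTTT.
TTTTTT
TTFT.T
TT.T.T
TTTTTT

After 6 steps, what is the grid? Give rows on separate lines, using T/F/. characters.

Step 1: 3 trees catch fire, 1 burn out
  .TTTTT
  TTTTT.
  TTFTTT
  TF.F.T
  TT.T.T
  TTTTTT
Step 2: 6 trees catch fire, 3 burn out
  .TTTTT
  TTFTT.
  TF.FTT
  F....T
  TF.F.T
  TTTTTT
Step 3: 8 trees catch fire, 6 burn out
  .TFTTT
  TF.FT.
  F...FT
  .....T
  F....T
  TFTFTT
Step 4: 8 trees catch fire, 8 burn out
  .F.FTT
  F...F.
  .....F
  .....T
  .....T
  F.F.FT
Step 5: 3 trees catch fire, 8 burn out
  ....FT
  ......
  ......
  .....F
  .....T
  .....F
Step 6: 2 trees catch fire, 3 burn out
  .....F
  ......
  ......
  ......
  .....F
  ......

.....F
......
......
......
.....F
......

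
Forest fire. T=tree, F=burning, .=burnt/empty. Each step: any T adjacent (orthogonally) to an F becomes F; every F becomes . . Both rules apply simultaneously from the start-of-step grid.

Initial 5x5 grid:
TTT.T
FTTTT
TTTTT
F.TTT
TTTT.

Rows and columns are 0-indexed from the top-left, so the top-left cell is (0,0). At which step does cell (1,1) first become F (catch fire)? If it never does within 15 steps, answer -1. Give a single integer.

Step 1: cell (1,1)='F' (+4 fires, +2 burnt)
  -> target ignites at step 1
Step 2: cell (1,1)='.' (+4 fires, +4 burnt)
Step 3: cell (1,1)='.' (+4 fires, +4 burnt)
Step 4: cell (1,1)='.' (+4 fires, +4 burnt)
Step 5: cell (1,1)='.' (+3 fires, +4 burnt)
Step 6: cell (1,1)='.' (+1 fires, +3 burnt)
Step 7: cell (1,1)='.' (+0 fires, +1 burnt)
  fire out at step 7

1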